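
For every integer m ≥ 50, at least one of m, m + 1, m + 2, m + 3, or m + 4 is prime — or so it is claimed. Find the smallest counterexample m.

m = 54

Check each integer m ≥ 50 in order until m, m + 1, m + 2, m + 3, m + 4 are all composite.
For m = 50, 51, 52, 53 the conclusion holds.
m = 54: 54 = 2 × 27; 55 = 5 × 11; 56 = 2 × 28; 57 = 3 × 19; 58 = 2 × 29 — all composite.
Thus m = 54 disproves the claim, and no smaller m works.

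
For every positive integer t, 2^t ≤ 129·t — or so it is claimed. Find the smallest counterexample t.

t = 11

The first 10 eligible values, up to t = 10, all satisfy the conclusion.
t = 11: 2^t = 2048 and 129·t = 1419, so 2048 > 1419.
Thus t = 11 disproves the claim, and no smaller t works.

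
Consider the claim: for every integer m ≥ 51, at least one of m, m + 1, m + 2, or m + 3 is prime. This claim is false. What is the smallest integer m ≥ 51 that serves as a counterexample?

m = 54

We need the least integer m ≥ 51 for which m, m + 1, m + 2, m + 3 are all composite.
For m = 51, 52, 53 the conclusion holds.
m = 54: 54 = 2 × 27; 55 = 5 × 11; 56 = 2 × 28; 57 = 3 × 19 — all composite.
So m = 54 is the smallest counterexample.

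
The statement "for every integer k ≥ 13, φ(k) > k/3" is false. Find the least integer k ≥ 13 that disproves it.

We need the least integer k ≥ 13 for which the claim fails.
For k = 13, 14, 15, 16, 17 the conclusion holds.
k = 18: φ(18) = 6 and 18/3 = 6, so φ(18) ≤ 18/3.
Hence k = 18 is a counterexample.

k = 18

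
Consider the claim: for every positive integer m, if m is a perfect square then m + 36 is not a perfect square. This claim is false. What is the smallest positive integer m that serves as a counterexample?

We need the least positive integer m for which m is a perfect square but m + 36 is a perfect square.
For m = 1, 4, 9, 16, 25, 36, 49 the conclusion holds.
m = 64: 64 = 8² and 64 + 36 = 100 = 10².
Thus m = 64 disproves the claim, and no smaller m works.

m = 64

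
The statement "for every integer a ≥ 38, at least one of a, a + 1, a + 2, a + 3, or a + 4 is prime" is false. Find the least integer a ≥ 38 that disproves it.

Check each integer a ≥ 38 in order until a, a + 1, a + 2, a + 3, a + 4 are all composite.
The first 10 eligible values, up to a = 47, all satisfy the conclusion.
a = 48: 48 = 2 × 24; 49 = 7 × 7; 50 = 2 × 25; 51 = 3 × 17; 52 = 2 × 26 — all composite.

a = 48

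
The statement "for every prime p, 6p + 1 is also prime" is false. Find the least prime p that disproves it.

p = 2: 6p + 1 = 13, prime.
p = 3: 6p + 1 = 19, prime.
p = 5: 6p + 1 = 31, prime.
p = 7: 6p + 1 = 43, prime.
p = 11: 6p + 1 = 67, prime.
p = 13: 6p + 1 = 79, prime.
p = 17: 6p + 1 = 103, prime.
p = 19: 6p + 1 = 115 = 5 × 23, not prime.

p = 19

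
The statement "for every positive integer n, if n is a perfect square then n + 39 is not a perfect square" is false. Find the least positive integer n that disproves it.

n = 25

For n = 1, 4, 9, 16 the conclusion holds.
n = 25: 25 = 5² and 25 + 39 = 64 = 8².
So n = 25 is the smallest counterexample.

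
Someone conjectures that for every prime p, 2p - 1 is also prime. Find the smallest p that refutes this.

p = 5

A counterexample is any prime p such that 2p - 1 is not prime; we check each in order.
For p = 2, 3 the conclusion holds.
p = 5: 2p - 1 = 9 = 3 × 3, not prime.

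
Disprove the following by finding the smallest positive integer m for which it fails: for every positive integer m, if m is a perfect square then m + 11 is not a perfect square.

m = 25

A counterexample is any positive integer m such that m is a perfect square but m + 11 is a perfect square; we check each in order.
m = 1: 1 + 11 = 12, not a perfect square.
m = 4: 4 + 11 = 15, not a perfect square.
m = 9: 9 + 11 = 20, not a perfect square.
m = 16: 16 + 11 = 27, not a perfect square.
m = 25: 25 = 5² and 25 + 11 = 36 = 6².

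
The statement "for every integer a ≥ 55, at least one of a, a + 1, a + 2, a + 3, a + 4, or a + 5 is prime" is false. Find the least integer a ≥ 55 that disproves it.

a = 90

A counterexample is any integer a ≥ 55 such that a, a + 1, a + 2, a + 3, a + 4, a + 5 are all composite; we check each in order.
For a = 55, 56, 57, 58, …, 87, 88, 89 the conclusion holds.
a = 90: 90 = 2 × 45; 91 = 7 × 13; 92 = 2 × 46; 93 = 3 × 31; 94 = 2 × 47; 95 = 5 × 19 — all composite.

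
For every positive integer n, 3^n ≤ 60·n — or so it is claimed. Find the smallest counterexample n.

n = 1: 3^n = 3 and 60·n = 60, so 3 ≤ 60.
n = 2: 3^n = 9 and 60·n = 120, so 9 ≤ 120.
n = 3: 3^n = 27 and 60·n = 180, so 27 ≤ 180.
n = 4: 3^n = 81 and 60·n = 240, so 81 ≤ 240.
n = 5: 3^n = 243 and 60·n = 300, so 243 ≤ 300.
n = 6: 3^n = 729 and 60·n = 360, so 729 > 360.

n = 6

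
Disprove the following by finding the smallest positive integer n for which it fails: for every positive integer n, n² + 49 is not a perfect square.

For n = 1, 2, 3, 4, …, 21, 22, 23 the conclusion holds.
n = 24: 24² + 49 = 625 = 25², a perfect square.
So n = 24 is the smallest counterexample.

n = 24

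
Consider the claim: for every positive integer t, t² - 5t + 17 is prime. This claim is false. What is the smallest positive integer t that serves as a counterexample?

t = 13

Check each positive integer t in order until t² - 5t + 17 is not prime.
For t = 1, 2, 3, 4, …, 10, 11, 12 the conclusion holds.
t = 13: t² - 5t + 17 = 121 = 11 × 11, composite.
So t = 13 is the smallest counterexample.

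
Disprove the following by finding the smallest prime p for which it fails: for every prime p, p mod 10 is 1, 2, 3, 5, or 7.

We need the least prime p for which the claim fails.
p = 2: 2 mod 10 = 2.
p = 3: 3 mod 10 = 3.
p = 5: 5 mod 10 = 5.
p = 7: 7 mod 10 = 7.
p = 11: 11 mod 10 = 1.
p = 13: 13 mod 10 = 3.
p = 17: 17 mod 10 = 7.
p = 19: 19 mod 10 = 9 — not in {1, 2, 3, 5, 7}.
Thus p = 19 disproves the claim, and no smaller p works.

p = 19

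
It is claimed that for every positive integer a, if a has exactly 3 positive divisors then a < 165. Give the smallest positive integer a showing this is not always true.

a = 169

The first 5 eligible values, up to a = 121, all satisfy the conclusion.
a = 169: τ(169) = 3; 169 ≥ 165.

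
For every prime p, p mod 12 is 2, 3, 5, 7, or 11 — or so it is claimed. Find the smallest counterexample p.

p = 13

Check each prime p in order until the claim fails.
p = 2: 2 mod 12 = 2.
p = 3: 3 mod 12 = 3.
p = 5: 5 mod 12 = 5.
p = 7: 7 mod 12 = 7.
p = 11: 11 mod 12 = 11.
p = 13: 13 mod 12 = 1 — not in {2, 3, 5, 7, 11}.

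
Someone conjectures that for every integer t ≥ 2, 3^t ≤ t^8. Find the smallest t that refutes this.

t = 23

For t = 2, 3, 4, 5, …, 20, 21, 22 the conclusion holds.
t = 23: 3^t = 94143178827 and t^8 = 78310985281, so 94143178827 > 78310985281.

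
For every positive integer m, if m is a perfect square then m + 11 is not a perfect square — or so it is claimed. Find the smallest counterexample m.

m = 1: 1 + 11 = 12, not a perfect square.
m = 4: 4 + 11 = 15, not a perfect square.
m = 9: 9 + 11 = 20, not a perfect square.
m = 16: 16 + 11 = 27, not a perfect square.
m = 25: 25 = 5² and 25 + 11 = 36 = 6².
Thus m = 25 disproves the claim, and no smaller m works.

m = 25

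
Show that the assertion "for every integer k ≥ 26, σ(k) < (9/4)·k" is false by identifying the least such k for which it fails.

k = 30

We need the least integer k ≥ 26 for which the claim fails.
The first 4 eligible values, up to k = 29, all satisfy the conclusion.
k = 30: σ(30) = 72; 72 ≥ 135/2.
Hence k = 30 is a counterexample.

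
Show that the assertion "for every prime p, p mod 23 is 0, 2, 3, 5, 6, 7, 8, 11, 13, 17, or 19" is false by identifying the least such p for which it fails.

p = 37

For p = 2, 3, 5, 7, …, 23, 29, 31 the conclusion holds.
p = 37: 37 mod 23 = 14 — not in {0, 2, 3, 5, 6, 7, 8, 11, 13, 17, 19}.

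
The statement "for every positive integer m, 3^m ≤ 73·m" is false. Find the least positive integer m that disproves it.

A counterexample is any positive integer m such that 3^m > 73·m; we check each in order.
m = 1: 3^m = 3 and 73·m = 73, so 3 ≤ 73.
m = 2: 3^m = 9 and 73·m = 146, so 9 ≤ 146.
m = 3: 3^m = 27 and 73·m = 219, so 27 ≤ 219.
m = 4: 3^m = 81 and 73·m = 292, so 81 ≤ 292.
m = 5: 3^m = 243 and 73·m = 365, so 243 ≤ 365.
m = 6: 3^m = 729 and 73·m = 438, so 729 > 438.
Hence m = 6 is a counterexample.

m = 6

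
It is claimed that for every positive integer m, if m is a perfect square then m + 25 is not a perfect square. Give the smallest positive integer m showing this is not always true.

m = 144

The first 11 eligible values, up to m = 121, all satisfy the conclusion.
m = 144: 144 = 12² and 144 + 25 = 169 = 13².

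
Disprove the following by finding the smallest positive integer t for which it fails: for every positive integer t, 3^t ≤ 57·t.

t = 6

Check each positive integer t in order until 3^t > 57·t.
t = 1: 3^t = 3 and 57·t = 57, so 3 ≤ 57.
t = 2: 3^t = 9 and 57·t = 114, so 9 ≤ 114.
t = 3: 3^t = 27 and 57·t = 171, so 27 ≤ 171.
t = 4: 3^t = 81 and 57·t = 228, so 81 ≤ 228.
t = 5: 3^t = 243 and 57·t = 285, so 243 ≤ 285.
t = 6: 3^t = 729 and 57·t = 342, so 729 > 342.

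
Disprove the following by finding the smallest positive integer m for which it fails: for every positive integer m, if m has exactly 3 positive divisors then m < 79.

m = 121

We need the least positive integer m for which m has exactly 3 positive divisors but the claim fails.
The first 4 eligible values, up to m = 49, all satisfy the conclusion.
m = 121: τ(121) = 3; 121 ≥ 79.
So m = 121 is the smallest counterexample.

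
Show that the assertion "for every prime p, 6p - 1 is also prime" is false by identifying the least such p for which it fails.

p = 11

We need the least prime p for which 6p - 1 is not prime.
p = 2: 6p - 1 = 11, prime.
p = 3: 6p - 1 = 17, prime.
p = 5: 6p - 1 = 29, prime.
p = 7: 6p - 1 = 41, prime.
p = 11: 6p - 1 = 65 = 5 × 13, not prime.
Thus p = 11 disproves the claim, and no smaller p works.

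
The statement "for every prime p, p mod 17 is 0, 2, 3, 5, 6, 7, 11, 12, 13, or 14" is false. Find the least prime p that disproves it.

p = 43

The first 13 eligible values, up to p = 41, all satisfy the conclusion.
p = 43: 43 mod 17 = 9 — not in {0, 2, 3, 5, 6, 7, 11, 12, 13, 14}.
Thus p = 43 disproves the claim, and no smaller p works.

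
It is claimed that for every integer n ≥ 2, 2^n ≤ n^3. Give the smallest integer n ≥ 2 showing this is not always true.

n = 2: 2^n = 4 and n^3 = 8, so 4 ≤ 8.
n = 3: 2^n = 8 and n^3 = 27, so 8 ≤ 27.
n = 4: 2^n = 16 and n^3 = 64, so 16 ≤ 64.
n = 5: 2^n = 32 and n^3 = 125, so 32 ≤ 125.
n = 6: 2^n = 64 and n^3 = 216, so 64 ≤ 216.
n = 7: 2^n = 128 and n^3 = 343, so 128 ≤ 343.
n = 8: 2^n = 256 and n^3 = 512, so 256 ≤ 512.
n = 9: 2^n = 512 and n^3 = 729, so 512 ≤ 729.
n = 10: 2^n = 1024 and n^3 = 1000, so 1024 > 1000.

n = 10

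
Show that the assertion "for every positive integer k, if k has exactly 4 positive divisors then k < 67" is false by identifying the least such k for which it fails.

Check each positive integer k in order until k has exactly 4 positive divisors but the claim fails.
For k = 6, 8, 10, 14, …, 58, 62, 65 the conclusion holds.
k = 69: τ(69) = 4; 69 ≥ 67.
Hence k = 69 is a counterexample.

k = 69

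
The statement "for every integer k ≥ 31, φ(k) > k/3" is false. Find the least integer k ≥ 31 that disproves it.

k = 36

A counterexample is any integer k ≥ 31 such that the claim fails; we check each in order.
k = 31: φ(31) = 30 and 31/3 = 31/3, so φ(31) > 31/3.
k = 32: φ(32) = 16 and 32/3 = 32/3, so φ(32) > 32/3.
k = 33: φ(33) = 20 and 33/3 = 11, so φ(33) > 33/3.
k = 34: φ(34) = 16 and 34/3 = 34/3, so φ(34) > 34/3.
k = 35: φ(35) = 24 and 35/3 = 35/3, so φ(35) > 35/3.
k = 36: φ(36) = 12 and 36/3 = 12, so φ(36) ≤ 36/3.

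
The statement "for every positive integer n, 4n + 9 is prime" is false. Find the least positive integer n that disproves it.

For n = 1, 2 the conclusion holds.
n = 3: 4n + 9 = 21 = 3 × 7, composite.

n = 3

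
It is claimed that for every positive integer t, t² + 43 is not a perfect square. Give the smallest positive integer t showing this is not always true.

Check each positive integer t in order until t² + 43 is a perfect square.
The first 20 eligible values, up to t = 20, all satisfy the conclusion.
t = 21: 21² + 43 = 484 = 22², a perfect square.

t = 21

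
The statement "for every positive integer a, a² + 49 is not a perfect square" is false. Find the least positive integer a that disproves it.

A counterexample is any positive integer a such that a² + 49 is a perfect square; we check each in order.
For a = 1, 2, 3, 4, …, 21, 22, 23 the conclusion holds.
a = 24: 24² + 49 = 625 = 25², a perfect square.
Hence a = 24 is a counterexample.

a = 24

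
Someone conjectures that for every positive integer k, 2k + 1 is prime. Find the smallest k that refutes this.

k = 4

Check each positive integer k in order until 2k + 1 is not prime.
For k = 1, 2, 3 the conclusion holds.
k = 4: 2k + 1 = 9 = 3 × 3, composite.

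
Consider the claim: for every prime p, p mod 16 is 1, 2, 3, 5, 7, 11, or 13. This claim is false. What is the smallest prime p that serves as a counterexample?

A counterexample is any prime p such that the claim fails; we check each in order.
For p = 2, 3, 5, 7, 11, 13, 17, 19, 23, 29 the conclusion holds.
p = 31: 31 mod 16 = 15 — not in {1, 2, 3, 5, 7, 11, 13}.

p = 31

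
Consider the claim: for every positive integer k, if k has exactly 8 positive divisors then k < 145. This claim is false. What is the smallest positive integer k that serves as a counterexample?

Check each positive integer k in order until k has exactly 8 positive divisors but the claim fails.
For k = 24, 30, 40, 42, …, 135, 136, 138 the conclusion holds.
k = 152: τ(152) = 8; 152 ≥ 145.

k = 152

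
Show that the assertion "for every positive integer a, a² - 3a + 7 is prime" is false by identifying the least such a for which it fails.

a = 6

We need the least positive integer a for which a² - 3a + 7 is not prime.
For a = 1, 2, 3, 4, 5 the conclusion holds.
a = 6: a² - 3a + 7 = 25 = 5 × 5, composite.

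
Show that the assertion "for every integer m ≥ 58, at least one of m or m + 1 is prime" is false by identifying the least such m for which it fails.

Check each integer m ≥ 58 in order until m, m + 1 are both composite.
For m = 58, 59, 60, 61 the conclusion holds.
m = 62: 62 = 2 × 31; 63 = 3 × 21 — both composite.

m = 62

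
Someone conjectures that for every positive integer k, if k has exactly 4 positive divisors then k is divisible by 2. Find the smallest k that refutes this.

k = 15

k = 6: τ(6) = 4; 6 mod 2 = 0.
k = 8: τ(8) = 4; 8 mod 2 = 0.
k = 10: τ(10) = 4; 10 mod 2 = 0.
k = 14: τ(14) = 4; 14 mod 2 = 0.
k = 15: τ(15) = 4; 15 mod 2 = 1.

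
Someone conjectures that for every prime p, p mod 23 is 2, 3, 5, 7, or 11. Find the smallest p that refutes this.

The first 5 eligible values, up to p = 11, all satisfy the conclusion.
p = 13: 13 mod 23 = 13 — not in {2, 3, 5, 7, 11}.
Thus p = 13 disproves the claim, and no smaller p works.

p = 13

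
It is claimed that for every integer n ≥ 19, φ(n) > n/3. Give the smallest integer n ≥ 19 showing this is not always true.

Check each integer n ≥ 19 in order until the claim fails.
n = 19: φ(19) = 18 and 19/3 = 19/3, so φ(19) > 19/3.
n = 20: φ(20) = 8 and 20/3 = 20/3, so φ(20) > 20/3.
n = 21: φ(21) = 12 and 21/3 = 7, so φ(21) > 21/3.
n = 22: φ(22) = 10 and 22/3 = 22/3, so φ(22) > 22/3.
n = 23: φ(23) = 22 and 23/3 = 23/3, so φ(23) > 23/3.
n = 24: φ(24) = 8 and 24/3 = 8, so φ(24) ≤ 24/3.

n = 24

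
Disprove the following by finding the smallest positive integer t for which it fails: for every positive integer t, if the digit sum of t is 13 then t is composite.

We need the least positive integer t for which the digit sum of t is 13 but t is prime.
For t = 49, 58 the conclusion holds.
t = 67: digit sum 13; 67 is prime, not composite.
Thus t = 67 disproves the claim, and no smaller t works.

t = 67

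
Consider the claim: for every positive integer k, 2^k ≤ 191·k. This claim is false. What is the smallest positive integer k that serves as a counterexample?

k = 12

Check each positive integer k in order until 2^k > 191·k.
For k = 1, 2, 3, 4, …, 9, 10, 11 the conclusion holds.
k = 12: 2^k = 4096 and 191·k = 2292, so 4096 > 2292.
So k = 12 is the smallest counterexample.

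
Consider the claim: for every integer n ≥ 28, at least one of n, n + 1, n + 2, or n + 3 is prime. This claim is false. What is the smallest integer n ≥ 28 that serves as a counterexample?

n = 32

A counterexample is any integer n ≥ 28 such that n, n + 1, n + 2, n + 3 are all composite; we check each in order.
n = 28: 29 is prime.
n = 29: 29 is prime.
n = 30: 31 is prime.
n = 31: 31 is prime.
n = 32: 32 = 2 × 16; 33 = 3 × 11; 34 = 2 × 17; 35 = 5 × 7 — all composite.
Thus n = 32 disproves the claim, and no smaller n works.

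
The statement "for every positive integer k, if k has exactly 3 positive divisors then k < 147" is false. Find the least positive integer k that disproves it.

k = 169

For k = 4, 9, 25, 49, 121 the conclusion holds.
k = 169: τ(169) = 3; 169 ≥ 147.
Thus k = 169 disproves the claim, and no smaller k works.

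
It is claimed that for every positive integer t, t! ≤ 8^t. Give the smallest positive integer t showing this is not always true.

t = 20

A counterexample is any positive integer t such that t! > 8^t; we check each in order.
For t = 1, 2, 3, 4, …, 17, 18, 19 the conclusion holds.
t = 20: t! = 2432902008176640000 and 8^t = 1152921504606846976, so 2432902008176640000 > 1152921504606846976.
So t = 20 is the smallest counterexample.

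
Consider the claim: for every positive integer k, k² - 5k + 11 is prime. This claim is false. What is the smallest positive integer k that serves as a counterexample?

k = 7

k = 1: k² - 5k + 11 = 7, prime.
k = 2: k² - 5k + 11 = 5, prime.
k = 3: k² - 5k + 11 = 5, prime.
k = 4: k² - 5k + 11 = 7, prime.
k = 5: k² - 5k + 11 = 11, prime.
k = 6: k² - 5k + 11 = 17, prime.
k = 7: k² - 5k + 11 = 25 = 5 × 5, composite.
Hence k = 7 is a counterexample.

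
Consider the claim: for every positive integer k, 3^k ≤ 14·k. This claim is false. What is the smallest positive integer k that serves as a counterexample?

We need the least positive integer k for which 3^k > 14·k.
k = 1: 3^k = 3 and 14·k = 14, so 3 ≤ 14.
k = 2: 3^k = 9 and 14·k = 28, so 9 ≤ 28.
k = 3: 3^k = 27 and 14·k = 42, so 27 ≤ 42.
k = 4: 3^k = 81 and 14·k = 56, so 81 > 56.

k = 4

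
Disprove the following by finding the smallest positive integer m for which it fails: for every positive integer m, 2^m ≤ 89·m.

For m = 1, 2, 3, 4, 5, 6, 7, 8, 9 the conclusion holds.
m = 10: 2^m = 1024 and 89·m = 890, so 1024 > 890.

m = 10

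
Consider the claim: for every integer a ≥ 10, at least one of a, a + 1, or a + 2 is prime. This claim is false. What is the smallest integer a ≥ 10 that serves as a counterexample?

We need the least integer a ≥ 10 for which a, a + 1, a + 2 are all composite.
a = 10: 11 is prime.
a = 11: 11 is prime.
a = 12: 13 is prime.
a = 13: 13 is prime.
a = 14: 14 = 2 × 7; 15 = 3 × 5; 16 = 2 × 8 — all composite.

a = 14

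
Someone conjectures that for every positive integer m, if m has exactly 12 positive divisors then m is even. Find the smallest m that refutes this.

A counterexample is any positive integer m such that m has exactly 12 positive divisors but m is odd; we check each in order.
For m = 60, 72, 84, 90, …, 294, 306, 308 the conclusion holds.
m = 315: divisors of 315: 12 divisors; 315 is odd.
So m = 315 is the smallest counterexample.

m = 315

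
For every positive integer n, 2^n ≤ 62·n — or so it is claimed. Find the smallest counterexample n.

n = 10

We need the least positive integer n for which 2^n > 62·n.
For n = 1, 2, 3, 4, 5, 6, 7, 8, 9 the conclusion holds.
n = 10: 2^n = 1024 and 62·n = 620, so 1024 > 620.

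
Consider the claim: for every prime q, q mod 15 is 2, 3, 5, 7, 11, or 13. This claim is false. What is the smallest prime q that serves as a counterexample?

q = 19

A counterexample is any prime q such that the claim fails; we check each in order.
For q = 2, 3, 5, 7, 11, 13, 17 the conclusion holds.
q = 19: 19 mod 15 = 4 — not in {2, 3, 5, 7, 11, 13}.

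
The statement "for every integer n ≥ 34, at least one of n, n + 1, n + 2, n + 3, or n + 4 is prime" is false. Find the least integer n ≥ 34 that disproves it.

A counterexample is any integer n ≥ 34 such that n, n + 1, n + 2, n + 3, n + 4 are all composite; we check each in order.
For n = 34, 35, 36, 37, …, 45, 46, 47 the conclusion holds.
n = 48: 48 = 2 × 24; 49 = 7 × 7; 50 = 2 × 25; 51 = 3 × 17; 52 = 2 × 26 — all composite.

n = 48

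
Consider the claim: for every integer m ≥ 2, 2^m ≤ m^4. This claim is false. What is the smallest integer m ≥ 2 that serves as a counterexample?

We need the least integer m ≥ 2 for which 2^m > m^4.
For m = 2, 3, 4, 5, …, 14, 15, 16 the conclusion holds.
m = 17: 2^m = 131072 and m^4 = 83521, so 131072 > 83521.

m = 17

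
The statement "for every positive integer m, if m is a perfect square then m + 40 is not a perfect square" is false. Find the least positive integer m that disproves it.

A counterexample is any positive integer m such that m is a perfect square but m + 40 is a perfect square; we check each in order.
m = 1: 1 + 40 = 41, not a perfect square.
m = 4: 4 + 40 = 44, not a perfect square.
m = 9: 9 = 3² and 9 + 40 = 49 = 7².

m = 9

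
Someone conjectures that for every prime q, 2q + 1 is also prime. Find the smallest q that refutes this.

q = 7

q = 2: 2q + 1 = 5, prime.
q = 3: 2q + 1 = 7, prime.
q = 5: 2q + 1 = 11, prime.
q = 7: 2q + 1 = 15 = 3 × 5, not prime.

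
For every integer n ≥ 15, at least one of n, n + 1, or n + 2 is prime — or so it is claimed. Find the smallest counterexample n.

Check each integer n ≥ 15 in order until n, n + 1, n + 2 are all composite.
For n = 15, 16, 17, 18, 19 the conclusion holds.
n = 20: 20 = 2 × 10; 21 = 3 × 7; 22 = 2 × 11 — all composite.
Thus n = 20 disproves the claim, and no smaller n works.

n = 20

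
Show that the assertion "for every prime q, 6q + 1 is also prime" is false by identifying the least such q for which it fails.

For q = 2, 3, 5, 7, 11, 13, 17 the conclusion holds.
q = 19: 6q + 1 = 115 = 5 × 23, not prime.
Hence q = 19 is a counterexample.

q = 19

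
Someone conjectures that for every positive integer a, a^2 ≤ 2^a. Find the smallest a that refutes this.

A counterexample is any positive integer a such that a^2 > 2^a; we check each in order.
a = 1: a^2 = 1 and 2^a = 2, so 1 ≤ 2.
a = 2: a^2 = 4 and 2^a = 4, so 4 ≤ 4.
a = 3: a^2 = 9 and 2^a = 8, so 9 > 8.

a = 3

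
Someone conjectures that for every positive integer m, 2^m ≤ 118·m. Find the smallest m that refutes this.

m = 11

The first 10 eligible values, up to m = 10, all satisfy the conclusion.
m = 11: 2^m = 2048 and 118·m = 1298, so 2048 > 1298.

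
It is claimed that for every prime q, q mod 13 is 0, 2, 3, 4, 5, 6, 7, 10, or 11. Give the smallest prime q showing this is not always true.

q = 47

For q = 2, 3, 5, 7, …, 37, 41, 43 the conclusion holds.
q = 47: 47 mod 13 = 8 — not in {0, 2, 3, 4, 5, 6, 7, 10, 11}.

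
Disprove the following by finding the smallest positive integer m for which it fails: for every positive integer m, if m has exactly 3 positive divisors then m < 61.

For m = 4, 9, 25, 49 the conclusion holds.
m = 121: τ(121) = 3; 121 ≥ 61.
So m = 121 is the smallest counterexample.

m = 121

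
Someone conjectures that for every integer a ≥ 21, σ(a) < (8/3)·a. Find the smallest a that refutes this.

a = 60

A counterexample is any integer a ≥ 21 such that the claim fails; we check each in order.
The first 39 eligible values, up to a = 59, all satisfy the conclusion.
a = 60: σ(60) = 168; 168 ≥ 160.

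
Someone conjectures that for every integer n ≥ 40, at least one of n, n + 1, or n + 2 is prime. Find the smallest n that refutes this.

We need the least integer n ≥ 40 for which n, n + 1, n + 2 are all composite.
For n = 40, 41, 42, 43 the conclusion holds.
n = 44: 44 = 2 × 22; 45 = 3 × 15; 46 = 2 × 23 — all composite.

n = 44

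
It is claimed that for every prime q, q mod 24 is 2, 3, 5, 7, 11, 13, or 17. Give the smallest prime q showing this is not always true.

q = 19

Check each prime q in order until the claim fails.
For q = 2, 3, 5, 7, 11, 13, 17 the conclusion holds.
q = 19: 19 mod 24 = 19 — not in {2, 3, 5, 7, 11, 13, 17}.
So q = 19 is the smallest counterexample.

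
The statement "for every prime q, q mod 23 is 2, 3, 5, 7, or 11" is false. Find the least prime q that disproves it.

q = 13

The first 5 eligible values, up to q = 11, all satisfy the conclusion.
q = 13: 13 mod 23 = 13 — not in {2, 3, 5, 7, 11}.
Thus q = 13 disproves the claim, and no smaller q works.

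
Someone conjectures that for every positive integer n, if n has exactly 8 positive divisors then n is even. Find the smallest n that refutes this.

The first 12 eligible values, up to n = 104, all satisfy the conclusion.
n = 105: divisors of 105: 1, 3, 5, 7, 15, 21, 35, 105; 105 is odd.
Hence n = 105 is a counterexample.

n = 105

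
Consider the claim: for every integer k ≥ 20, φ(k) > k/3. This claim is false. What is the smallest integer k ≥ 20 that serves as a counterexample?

k = 24

Check each integer k ≥ 20 in order until the claim fails.
The first 4 eligible values, up to k = 23, all satisfy the conclusion.
k = 24: φ(24) = 8 and 24/3 = 8, so φ(24) ≤ 24/3.
Hence k = 24 is a counterexample.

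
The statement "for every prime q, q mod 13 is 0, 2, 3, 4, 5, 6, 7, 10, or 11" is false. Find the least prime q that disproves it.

We need the least prime q for which the claim fails.
The first 14 eligible values, up to q = 43, all satisfy the conclusion.
q = 47: 47 mod 13 = 8 — not in {0, 2, 3, 4, 5, 6, 7, 10, 11}.
Hence q = 47 is a counterexample.

q = 47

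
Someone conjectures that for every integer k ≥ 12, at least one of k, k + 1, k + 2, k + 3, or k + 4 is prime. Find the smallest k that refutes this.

Check each integer k ≥ 12 in order until k, k + 1, k + 2, k + 3, k + 4 are all composite.
For k = 12, 13, 14, 15, …, 21, 22, 23 the conclusion holds.
k = 24: 24 = 2 × 12; 25 = 5 × 5; 26 = 2 × 13; 27 = 3 × 9; 28 = 2 × 14 — all composite.

k = 24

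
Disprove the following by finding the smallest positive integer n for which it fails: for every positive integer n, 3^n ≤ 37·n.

n = 5

A counterexample is any positive integer n such that 3^n > 37·n; we check each in order.
The first 4 eligible values, up to n = 4, all satisfy the conclusion.
n = 5: 3^n = 243 and 37·n = 185, so 243 > 185.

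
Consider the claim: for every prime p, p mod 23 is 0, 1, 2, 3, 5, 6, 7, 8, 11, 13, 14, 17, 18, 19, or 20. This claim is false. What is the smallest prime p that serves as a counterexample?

p = 61

A counterexample is any prime p such that the claim fails; we check each in order.
For p = 2, 3, 5, 7, …, 47, 53, 59 the conclusion holds.
p = 61: 61 mod 23 = 15 — not in {0, 1, 2, 3, 5, 6, 7, 8, 11, 13, 14, 17, 18, 19, 20}.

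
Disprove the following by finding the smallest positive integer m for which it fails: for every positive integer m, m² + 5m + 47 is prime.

m = 38

We need the least positive integer m for which m² + 5m + 47 is not prime.
The first 37 eligible values, up to m = 37, all satisfy the conclusion.
m = 38: m² + 5m + 47 = 1681 = 41 × 41, composite.
Hence m = 38 is a counterexample.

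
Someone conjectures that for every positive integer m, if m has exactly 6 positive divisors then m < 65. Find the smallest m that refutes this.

m = 68

Check each positive integer m in order until m has exactly 6 positive divisors but the claim fails.
For m = 12, 18, 20, 28, 32, 44, 45, 50, 52, 63 the conclusion holds.
m = 68: τ(68) = 6; 68 ≥ 65.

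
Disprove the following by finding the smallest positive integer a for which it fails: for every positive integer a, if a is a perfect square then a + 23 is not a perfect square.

A counterexample is any positive integer a such that a is a perfect square but a + 23 is a perfect square; we check each in order.
For a = 1, 4, 9, 16, 25, 36, 49, 64, 81, 100 the conclusion holds.
a = 121: 121 = 11² and 121 + 23 = 144 = 12².
Thus a = 121 disproves the claim, and no smaller a works.

a = 121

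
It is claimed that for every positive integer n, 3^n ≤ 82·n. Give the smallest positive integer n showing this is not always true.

n = 6

The first 5 eligible values, up to n = 5, all satisfy the conclusion.
n = 6: 3^n = 729 and 82·n = 492, so 729 > 492.
Hence n = 6 is a counterexample.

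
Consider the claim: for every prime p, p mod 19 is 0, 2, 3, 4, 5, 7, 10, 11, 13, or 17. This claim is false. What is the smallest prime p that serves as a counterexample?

We need the least prime p for which the claim fails.
For p = 2, 3, 5, 7, 11, 13, 17, 19, 23, 29 the conclusion holds.
p = 31: 31 mod 19 = 12 — not in {0, 2, 3, 4, 5, 7, 10, 11, 13, 17}.

p = 31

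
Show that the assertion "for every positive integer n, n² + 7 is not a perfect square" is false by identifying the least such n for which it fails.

n = 3

n = 1: 1² + 7 = 8, not a perfect square.
n = 2: 2² + 7 = 11, not a perfect square.
n = 3: 3² + 7 = 16 = 4², a perfect square.
Thus n = 3 disproves the claim, and no smaller n works.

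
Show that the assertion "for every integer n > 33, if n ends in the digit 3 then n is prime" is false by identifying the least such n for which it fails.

n = 63

For n = 43, 53 the conclusion holds.
n = 63: 63 ends in 3; 63 = 3 × 21, composite.
Thus n = 63 disproves the claim, and no smaller n works.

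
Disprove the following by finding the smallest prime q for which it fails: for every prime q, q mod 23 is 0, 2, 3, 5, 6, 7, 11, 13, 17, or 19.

q = 31

Check each prime q in order until the claim fails.
For q = 2, 3, 5, 7, 11, 13, 17, 19, 23, 29 the conclusion holds.
q = 31: 31 mod 23 = 8 — not in {0, 2, 3, 5, 6, 7, 11, 13, 17, 19}.
Hence q = 31 is a counterexample.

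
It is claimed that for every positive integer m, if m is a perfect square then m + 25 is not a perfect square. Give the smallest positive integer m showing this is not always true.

Check each positive integer m in order until m is a perfect square but m + 25 is a perfect square.
For m = 1, 4, 9, 16, …, 81, 100, 121 the conclusion holds.
m = 144: 144 = 12² and 144 + 25 = 169 = 13².
Hence m = 144 is a counterexample.

m = 144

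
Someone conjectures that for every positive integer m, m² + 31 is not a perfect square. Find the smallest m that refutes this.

m = 15

Check each positive integer m in order until m² + 31 is a perfect square.
For m = 1, 2, 3, 4, …, 12, 13, 14 the conclusion holds.
m = 15: 15² + 31 = 256 = 16², a perfect square.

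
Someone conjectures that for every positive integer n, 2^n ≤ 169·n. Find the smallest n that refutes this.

n = 11

Check each positive integer n in order until 2^n > 169·n.
For n = 1, 2, 3, 4, 5, 6, 7, 8, 9, 10 the conclusion holds.
n = 11: 2^n = 2048 and 169·n = 1859, so 2048 > 1859.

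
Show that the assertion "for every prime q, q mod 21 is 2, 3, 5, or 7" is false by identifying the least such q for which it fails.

q = 11

A counterexample is any prime q such that the claim fails; we check each in order.
For q = 2, 3, 5, 7 the conclusion holds.
q = 11: 11 mod 21 = 11 — not in {2, 3, 5, 7}.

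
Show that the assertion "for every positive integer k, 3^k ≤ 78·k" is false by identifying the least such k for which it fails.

k = 6

We need the least positive integer k for which 3^k > 78·k.
For k = 1, 2, 3, 4, 5 the conclusion holds.
k = 6: 3^k = 729 and 78·k = 468, so 729 > 468.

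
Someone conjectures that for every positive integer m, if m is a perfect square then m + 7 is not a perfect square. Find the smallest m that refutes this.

m = 9

A counterexample is any positive integer m such that m is a perfect square but m + 7 is a perfect square; we check each in order.
For m = 1, 4 the conclusion holds.
m = 9: 9 = 3² and 9 + 7 = 16 = 4².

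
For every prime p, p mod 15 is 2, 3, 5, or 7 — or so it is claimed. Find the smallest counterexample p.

p = 11

The first 4 eligible values, up to p = 7, all satisfy the conclusion.
p = 11: 11 mod 15 = 11 — not in {2, 3, 5, 7}.
So p = 11 is the smallest counterexample.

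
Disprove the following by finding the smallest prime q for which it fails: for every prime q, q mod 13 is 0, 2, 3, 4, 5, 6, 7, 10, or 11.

q = 47

A counterexample is any prime q such that the claim fails; we check each in order.
For q = 2, 3, 5, 7, …, 37, 41, 43 the conclusion holds.
q = 47: 47 mod 13 = 8 — not in {0, 2, 3, 4, 5, 6, 7, 10, 11}.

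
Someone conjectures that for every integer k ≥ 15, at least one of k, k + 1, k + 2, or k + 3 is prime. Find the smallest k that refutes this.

k = 24

We need the least integer k ≥ 15 for which k, k + 1, k + 2, k + 3 are all composite.
For k = 15, 16, 17, 18, 19, 20, 21, 22, 23 the conclusion holds.
k = 24: 24 = 2 × 12; 25 = 5 × 5; 26 = 2 × 13; 27 = 3 × 9 — all composite.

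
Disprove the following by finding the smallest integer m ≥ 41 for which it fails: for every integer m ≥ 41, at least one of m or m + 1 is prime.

A counterexample is any integer m ≥ 41 such that m, m + 1 are both composite; we check each in order.
For m = 41, 42, 43 the conclusion holds.
m = 44: 44 = 2 × 22; 45 = 3 × 15 — both composite.
So m = 44 is the smallest counterexample.

m = 44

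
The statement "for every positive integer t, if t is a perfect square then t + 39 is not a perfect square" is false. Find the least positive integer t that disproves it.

t = 1: 1 + 39 = 40, not a perfect square.
t = 4: 4 + 39 = 43, not a perfect square.
t = 9: 9 + 39 = 48, not a perfect square.
t = 16: 16 + 39 = 55, not a perfect square.
t = 25: 25 = 5² and 25 + 39 = 64 = 8².

t = 25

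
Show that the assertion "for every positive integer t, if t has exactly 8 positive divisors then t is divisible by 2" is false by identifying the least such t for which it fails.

Check each positive integer t in order until t has exactly 8 positive divisors but t is not divisible by 2.
For t = 24, 30, 40, 42, …, 88, 102, 104 the conclusion holds.
t = 105: τ(105) = 8; 105 mod 2 = 1.
So t = 105 is the smallest counterexample.

t = 105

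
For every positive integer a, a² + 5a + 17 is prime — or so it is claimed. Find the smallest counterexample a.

a = 8

We need the least positive integer a for which a² + 5a + 17 is not prime.
The first 7 eligible values, up to a = 7, all satisfy the conclusion.
a = 8: a² + 5a + 17 = 121 = 11 × 11, composite.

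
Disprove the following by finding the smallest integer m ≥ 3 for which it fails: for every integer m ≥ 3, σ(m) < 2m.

m = 6

Check each integer m ≥ 3 in order until the claim fails.
m = 3: σ(3) = 4; 4 < 6.
m = 4: σ(4) = 7; 7 < 8.
m = 5: σ(5) = 6; 6 < 10.
m = 6: σ(6) = 12; 12 ≥ 12.
So m = 6 is the smallest counterexample.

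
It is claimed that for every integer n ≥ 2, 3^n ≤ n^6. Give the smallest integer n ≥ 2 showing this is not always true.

n = 15

Check each integer n ≥ 2 in order until 3^n > n^6.
For n = 2, 3, 4, 5, …, 12, 13, 14 the conclusion holds.
n = 15: 3^n = 14348907 and n^6 = 11390625, so 14348907 > 11390625.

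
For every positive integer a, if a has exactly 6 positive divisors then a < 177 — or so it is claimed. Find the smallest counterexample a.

a = 188

We need the least positive integer a for which a has exactly 6 positive divisors but the claim fails.
The first 26 eligible values, up to a = 175, all satisfy the conclusion.
a = 188: τ(188) = 6; 188 ≥ 177.
Thus a = 188 disproves the claim, and no smaller a works.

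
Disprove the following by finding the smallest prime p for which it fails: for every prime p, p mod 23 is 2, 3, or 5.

p = 7

A counterexample is any prime p such that the claim fails; we check each in order.
For p = 2, 3, 5 the conclusion holds.
p = 7: 7 mod 23 = 7 — not in {2, 3, 5}.
Hence p = 7 is a counterexample.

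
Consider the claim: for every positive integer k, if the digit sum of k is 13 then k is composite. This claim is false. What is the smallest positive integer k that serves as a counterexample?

For k = 49, 58 the conclusion holds.
k = 67: digit sum 13; 67 is prime, not composite.
So k = 67 is the smallest counterexample.

k = 67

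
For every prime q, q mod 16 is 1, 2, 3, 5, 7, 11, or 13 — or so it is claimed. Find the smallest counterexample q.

For q = 2, 3, 5, 7, 11, 13, 17, 19, 23, 29 the conclusion holds.
q = 31: 31 mod 16 = 15 — not in {1, 2, 3, 5, 7, 11, 13}.

q = 31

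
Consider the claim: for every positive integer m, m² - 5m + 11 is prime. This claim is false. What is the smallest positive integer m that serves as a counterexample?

We need the least positive integer m for which m² - 5m + 11 is not prime.
The first 6 eligible values, up to m = 6, all satisfy the conclusion.
m = 7: m² - 5m + 11 = 25 = 5 × 5, composite.
Thus m = 7 disproves the claim, and no smaller m works.

m = 7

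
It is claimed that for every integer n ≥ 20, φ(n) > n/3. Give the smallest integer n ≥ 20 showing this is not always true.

n = 24

A counterexample is any integer n ≥ 20 such that the claim fails; we check each in order.
n = 20: φ(20) = 8 and 20/3 = 20/3, so φ(20) > 20/3.
n = 21: φ(21) = 12 and 21/3 = 7, so φ(21) > 21/3.
n = 22: φ(22) = 10 and 22/3 = 22/3, so φ(22) > 22/3.
n = 23: φ(23) = 22 and 23/3 = 23/3, so φ(23) > 23/3.
n = 24: φ(24) = 8 and 24/3 = 8, so φ(24) ≤ 24/3.
So n = 24 is the smallest counterexample.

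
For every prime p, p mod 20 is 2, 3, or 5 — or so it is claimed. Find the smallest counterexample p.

p = 7

p = 2: 2 mod 20 = 2.
p = 3: 3 mod 20 = 3.
p = 5: 5 mod 20 = 5.
p = 7: 7 mod 20 = 7 — not in {2, 3, 5}.
Thus p = 7 disproves the claim, and no smaller p works.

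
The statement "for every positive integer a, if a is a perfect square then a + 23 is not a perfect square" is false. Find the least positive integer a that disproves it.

a = 121

For a = 1, 4, 9, 16, 25, 36, 49, 64, 81, 100 the conclusion holds.
a = 121: 121 = 11² and 121 + 23 = 144 = 12².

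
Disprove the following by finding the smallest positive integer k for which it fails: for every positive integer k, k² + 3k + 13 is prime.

k = 1: k² + 3k + 13 = 17, prime.
k = 2: k² + 3k + 13 = 23, prime.
k = 3: k² + 3k + 13 = 31, prime.
k = 4: k² + 3k + 13 = 41, prime.
k = 5: k² + 3k + 13 = 53, prime.
k = 6: k² + 3k + 13 = 67, prime.
k = 7: k² + 3k + 13 = 83, prime.
k = 8: k² + 3k + 13 = 101, prime.
k = 9: k² + 3k + 13 = 121 = 11 × 11, composite.

k = 9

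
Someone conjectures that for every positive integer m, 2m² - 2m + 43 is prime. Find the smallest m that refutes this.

For m = 1, 2 the conclusion holds.
m = 3: 2m² - 2m + 43 = 55 = 5 × 11, composite.
So m = 3 is the smallest counterexample.

m = 3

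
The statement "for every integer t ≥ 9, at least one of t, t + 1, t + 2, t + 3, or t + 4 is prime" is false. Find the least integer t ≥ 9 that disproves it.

Check each integer t ≥ 9 in order until t, t + 1, t + 2, t + 3, t + 4 are all composite.
For t = 9, 10, 11, 12, …, 21, 22, 23 the conclusion holds.
t = 24: 24 = 2 × 12; 25 = 5 × 5; 26 = 2 × 13; 27 = 3 × 9; 28 = 2 × 14 — all composite.

t = 24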